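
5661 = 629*9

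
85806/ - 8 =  - 42903/4 = -  10725.75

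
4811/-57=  - 4811/57 =- 84.40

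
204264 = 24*8511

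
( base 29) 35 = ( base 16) 5C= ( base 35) 2m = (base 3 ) 10102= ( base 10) 92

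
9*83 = 747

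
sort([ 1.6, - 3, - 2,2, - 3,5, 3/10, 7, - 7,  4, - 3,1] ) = [ - 7, - 3, - 3, -3, - 2 , 3/10,1, 1.6,2,  4, 5,7]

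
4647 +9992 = 14639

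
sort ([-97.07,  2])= [ - 97.07 , 2 ]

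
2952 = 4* 738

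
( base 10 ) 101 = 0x65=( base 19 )56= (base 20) 51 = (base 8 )145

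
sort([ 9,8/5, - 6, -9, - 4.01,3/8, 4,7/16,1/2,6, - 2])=[ - 9,  -  6,- 4.01, - 2, 3/8,7/16  ,  1/2,8/5,  4,6,9]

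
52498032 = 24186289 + 28311743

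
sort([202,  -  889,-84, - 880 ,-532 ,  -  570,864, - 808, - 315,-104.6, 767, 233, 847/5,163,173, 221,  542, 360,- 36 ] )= [ - 889 ,-880, - 808, - 570, - 532, - 315,-104.6, - 84, - 36,163,847/5,173, 202 , 221,233,360, 542, 767,864 ]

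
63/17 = 63/17 = 3.71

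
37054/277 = 133 + 213/277= 133.77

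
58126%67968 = 58126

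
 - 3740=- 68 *55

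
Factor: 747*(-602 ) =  - 449694 = - 2^1*3^2*7^1*43^1*83^1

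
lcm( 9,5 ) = 45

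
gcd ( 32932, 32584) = 4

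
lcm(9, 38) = 342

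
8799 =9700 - 901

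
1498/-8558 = - 1 + 3530/4279 = -  0.18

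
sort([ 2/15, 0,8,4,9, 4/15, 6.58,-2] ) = [ - 2, 0, 2/15 , 4/15 , 4,6.58, 8,9 ] 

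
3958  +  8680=12638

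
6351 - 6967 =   -  616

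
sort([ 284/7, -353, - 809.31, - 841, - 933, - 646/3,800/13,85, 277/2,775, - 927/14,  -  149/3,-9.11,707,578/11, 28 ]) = [ - 933,-841 , - 809.31, - 353, - 646/3,- 927/14, - 149/3,-9.11,28,284/7,578/11,800/13,  85,277/2, 707, 775 ] 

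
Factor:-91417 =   -  113^1  *  809^1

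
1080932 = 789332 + 291600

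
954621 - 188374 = 766247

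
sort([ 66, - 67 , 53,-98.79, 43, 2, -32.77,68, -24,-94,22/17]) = [ - 98.79 , - 94,  -  67,-32.77, - 24,22/17, 2 , 43,53, 66 , 68]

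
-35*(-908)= 31780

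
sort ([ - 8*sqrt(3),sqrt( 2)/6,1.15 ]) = [ - 8*sqrt( 3),  sqrt(2 )/6,1.15] 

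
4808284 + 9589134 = 14397418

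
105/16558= 105/16558= 0.01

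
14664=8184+6480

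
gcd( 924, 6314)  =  154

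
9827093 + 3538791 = 13365884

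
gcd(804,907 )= 1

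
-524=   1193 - 1717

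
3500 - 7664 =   -  4164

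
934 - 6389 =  - 5455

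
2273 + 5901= 8174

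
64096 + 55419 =119515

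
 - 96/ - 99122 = 48/49561=0.00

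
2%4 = 2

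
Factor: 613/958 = 2^(-1 )*479^(- 1 )*613^1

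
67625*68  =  4598500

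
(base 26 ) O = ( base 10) 24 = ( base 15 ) 19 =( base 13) 1B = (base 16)18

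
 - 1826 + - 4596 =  - 6422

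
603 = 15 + 588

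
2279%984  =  311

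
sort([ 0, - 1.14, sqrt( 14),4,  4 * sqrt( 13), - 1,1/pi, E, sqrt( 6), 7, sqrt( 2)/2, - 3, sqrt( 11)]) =[-3, - 1.14,  -  1,0,1/pi, sqrt( 2)/2,  sqrt( 6), E,sqrt(11), sqrt( 14), 4, 7,4*sqrt( 13)]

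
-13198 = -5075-8123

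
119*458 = 54502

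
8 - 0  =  8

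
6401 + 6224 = 12625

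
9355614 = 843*11098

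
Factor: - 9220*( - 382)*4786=2^4*5^1 *191^1 * 461^1*2393^1 = 16856483440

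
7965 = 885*9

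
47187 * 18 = 849366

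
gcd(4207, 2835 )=7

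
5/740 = 1/148= 0.01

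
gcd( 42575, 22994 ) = 1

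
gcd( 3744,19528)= 8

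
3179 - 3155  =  24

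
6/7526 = 3/3763 =0.00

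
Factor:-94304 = - 2^5*7^1*421^1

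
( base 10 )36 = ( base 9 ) 40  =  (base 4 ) 210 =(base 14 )28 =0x24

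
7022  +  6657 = 13679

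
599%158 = 125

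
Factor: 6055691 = 257^1 * 23563^1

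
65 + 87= 152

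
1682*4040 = 6795280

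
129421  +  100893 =230314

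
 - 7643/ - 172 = 7643/172 = 44.44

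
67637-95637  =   - 28000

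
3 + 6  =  9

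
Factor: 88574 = 2^1 * 67^1*661^1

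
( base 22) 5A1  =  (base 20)6C1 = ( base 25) 45G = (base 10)2641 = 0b101001010001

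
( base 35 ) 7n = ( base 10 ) 268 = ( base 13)178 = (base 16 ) 10C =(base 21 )CG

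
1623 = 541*3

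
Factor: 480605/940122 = 2^ ( - 1) * 3^ (- 2)*5^1*19^1 * 29^( - 1 )*1801^ (-1)*5059^1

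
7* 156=1092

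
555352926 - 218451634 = 336901292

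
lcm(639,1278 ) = 1278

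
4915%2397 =121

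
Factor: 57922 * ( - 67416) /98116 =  - 976217388/24529= - 2^2* 3^1*19^( - 1 )*53^2 * 1291^( - 1 ) * 28961^1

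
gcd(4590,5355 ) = 765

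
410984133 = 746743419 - 335759286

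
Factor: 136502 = 2^1*131^1 * 521^1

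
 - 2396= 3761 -6157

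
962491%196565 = 176231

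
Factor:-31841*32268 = - 2^2*3^1*17^1*1873^1*2689^1 = -  1027445388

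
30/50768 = 15/25384 = 0.00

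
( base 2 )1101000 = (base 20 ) 54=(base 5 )404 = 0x68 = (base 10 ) 104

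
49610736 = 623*79632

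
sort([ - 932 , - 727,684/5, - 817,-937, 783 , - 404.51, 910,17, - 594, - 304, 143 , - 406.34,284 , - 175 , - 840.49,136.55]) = [ - 937,-932, - 840.49, - 817, - 727 , - 594, - 406.34, - 404.51,-304, - 175,17,136.55, 684/5,143, 284,783,  910 ] 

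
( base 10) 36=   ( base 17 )22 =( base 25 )1b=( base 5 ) 121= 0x24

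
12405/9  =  4135/3 = 1378.33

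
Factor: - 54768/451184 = -3^1 * 7^1 * 173^( - 1 )= - 21/173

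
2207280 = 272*8115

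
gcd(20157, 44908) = 1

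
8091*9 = 72819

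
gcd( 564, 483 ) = 3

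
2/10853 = 2/10853 = 0.00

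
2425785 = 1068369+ 1357416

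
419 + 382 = 801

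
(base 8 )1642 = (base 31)U0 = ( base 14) 4a6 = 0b1110100010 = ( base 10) 930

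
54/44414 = 27/22207 = 0.00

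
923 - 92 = 831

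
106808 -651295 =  - 544487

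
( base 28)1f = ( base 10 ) 43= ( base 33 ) 1a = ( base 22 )1L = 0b101011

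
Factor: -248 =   -  2^3*31^1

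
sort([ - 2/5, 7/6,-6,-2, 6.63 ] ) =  [-6, -2,-2/5,7/6, 6.63]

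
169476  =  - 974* ( - 174 )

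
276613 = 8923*31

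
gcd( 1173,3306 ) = 3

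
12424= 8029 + 4395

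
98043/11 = 8913  =  8913.00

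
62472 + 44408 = 106880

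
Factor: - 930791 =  - 19^1*48989^1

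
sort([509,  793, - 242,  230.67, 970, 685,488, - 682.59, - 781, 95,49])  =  [  -  781 , - 682.59, - 242, 49,95, 230.67, 488,509, 685, 793, 970]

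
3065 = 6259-3194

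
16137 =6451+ 9686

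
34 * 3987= 135558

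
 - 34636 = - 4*8659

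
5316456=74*71844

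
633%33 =6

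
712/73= 9+55/73 = 9.75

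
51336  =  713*72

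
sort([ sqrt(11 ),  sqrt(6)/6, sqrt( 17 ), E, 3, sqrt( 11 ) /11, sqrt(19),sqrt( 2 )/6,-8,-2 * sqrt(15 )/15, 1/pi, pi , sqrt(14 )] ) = [-8, - 2*sqrt(15)/15 , sqrt (2)/6,sqrt(11)/11,1/pi , sqrt (6)/6,  E,3,pi,sqrt (11 ), sqrt ( 14), sqrt( 17), sqrt( 19)]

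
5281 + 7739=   13020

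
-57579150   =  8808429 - 66387579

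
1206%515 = 176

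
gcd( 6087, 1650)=3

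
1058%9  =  5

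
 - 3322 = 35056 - 38378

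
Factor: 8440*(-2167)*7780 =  - 2^5*5^2*11^1*197^1 *211^1*389^1 = - 142292154400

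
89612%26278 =10778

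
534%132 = 6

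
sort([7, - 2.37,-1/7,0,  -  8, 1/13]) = [ - 8,-2.37, - 1/7, 0,1/13,  7 ] 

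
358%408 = 358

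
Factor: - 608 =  - 2^5*19^1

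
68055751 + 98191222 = 166246973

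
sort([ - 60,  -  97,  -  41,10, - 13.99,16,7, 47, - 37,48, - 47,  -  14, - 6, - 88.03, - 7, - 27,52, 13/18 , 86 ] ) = [ - 97, - 88.03, - 60, - 47 , - 41,- 37, -27, - 14 , - 13.99,-7, - 6,13/18, 7, 10,16,47, 48,52 , 86]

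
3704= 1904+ 1800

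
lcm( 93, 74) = 6882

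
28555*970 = 27698350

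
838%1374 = 838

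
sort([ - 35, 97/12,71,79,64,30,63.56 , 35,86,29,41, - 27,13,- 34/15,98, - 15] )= [- 35, - 27, - 15, -34/15 , 97/12, 13, 29,30,35, 41,63.56, 64 , 71  ,  79,86,98 ]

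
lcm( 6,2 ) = 6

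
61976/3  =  20658  +  2/3 = 20658.67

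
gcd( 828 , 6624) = 828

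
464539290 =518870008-54330718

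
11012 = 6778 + 4234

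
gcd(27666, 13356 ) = 954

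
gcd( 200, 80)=40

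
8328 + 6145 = 14473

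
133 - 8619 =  - 8486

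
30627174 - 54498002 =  - 23870828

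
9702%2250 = 702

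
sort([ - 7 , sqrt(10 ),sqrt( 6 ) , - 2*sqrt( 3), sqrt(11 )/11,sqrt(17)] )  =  [  -  7, - 2*sqrt( 3 ), sqrt( 11)/11, sqrt( 6),  sqrt( 10 ),sqrt( 17) ]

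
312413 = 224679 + 87734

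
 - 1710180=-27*63340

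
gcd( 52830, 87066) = 18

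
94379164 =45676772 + 48702392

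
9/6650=9/6650 = 0.00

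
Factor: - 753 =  - 3^1 * 251^1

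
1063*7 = 7441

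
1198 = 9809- 8611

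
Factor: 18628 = 2^2 * 4657^1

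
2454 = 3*818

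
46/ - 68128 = -1 + 34041/34064 = - 0.00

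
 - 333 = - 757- - 424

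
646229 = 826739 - 180510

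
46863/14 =3347+5/14 = 3347.36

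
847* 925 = 783475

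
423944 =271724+152220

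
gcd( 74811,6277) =1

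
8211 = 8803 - 592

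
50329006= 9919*5074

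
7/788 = 7/788 = 0.01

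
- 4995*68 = -339660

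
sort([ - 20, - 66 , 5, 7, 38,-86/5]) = [ -66,  -  20, - 86/5, 5,7,38] 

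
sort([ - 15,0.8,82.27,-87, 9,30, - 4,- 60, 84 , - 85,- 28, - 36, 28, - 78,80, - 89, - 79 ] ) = [  -  89, - 87,-85, - 79,  -  78,-60,- 36  ,-28, - 15,-4,0.8,  9,28, 30, 80,82.27, 84] 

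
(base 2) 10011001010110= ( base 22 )K62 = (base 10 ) 9814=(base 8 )23126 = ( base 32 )9im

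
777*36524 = 28379148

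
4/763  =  4/763 = 0.01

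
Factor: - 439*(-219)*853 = 3^1*73^1*439^1*853^1 = 82008273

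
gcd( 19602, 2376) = 594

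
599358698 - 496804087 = 102554611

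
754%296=162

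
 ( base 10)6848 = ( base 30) 7i8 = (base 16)1ac0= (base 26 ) a3a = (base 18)1328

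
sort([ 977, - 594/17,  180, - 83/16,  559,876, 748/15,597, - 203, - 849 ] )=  [ - 849, - 203, -594/17, - 83/16, 748/15, 180,  559,597, 876, 977]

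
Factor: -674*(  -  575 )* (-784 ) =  - 303839200 = - 2^5*5^2*7^2*23^1 *337^1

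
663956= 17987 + 645969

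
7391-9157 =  -1766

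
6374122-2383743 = 3990379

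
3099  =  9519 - 6420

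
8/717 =8/717 = 0.01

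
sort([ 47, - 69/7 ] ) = [ - 69/7,47 ]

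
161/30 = 161/30 = 5.37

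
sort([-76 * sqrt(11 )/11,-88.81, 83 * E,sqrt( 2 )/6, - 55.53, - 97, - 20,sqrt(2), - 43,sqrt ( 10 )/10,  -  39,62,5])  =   [ - 97, - 88.81, - 55.53, - 43, - 39, - 76 *sqrt(11)/11, - 20,  sqrt ( 2 )/6,sqrt( 10)/10 , sqrt( 2), 5,62, 83*E ]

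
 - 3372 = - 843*4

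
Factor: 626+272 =2^1*449^1 = 898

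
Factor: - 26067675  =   - 3^1*5^2*43^1*59^1*137^1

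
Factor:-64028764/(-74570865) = 2^2*3^ (  -  1)*5^(-1)*31^1 * 79^ ( - 1)*62929^(-1)  *516361^1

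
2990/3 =996 + 2/3=996.67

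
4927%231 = 76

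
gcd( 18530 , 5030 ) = 10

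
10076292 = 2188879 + 7887413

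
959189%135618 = 9863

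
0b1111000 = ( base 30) 40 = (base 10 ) 120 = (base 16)78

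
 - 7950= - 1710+- 6240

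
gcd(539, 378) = 7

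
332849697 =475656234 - 142806537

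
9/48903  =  3/16301 = 0.00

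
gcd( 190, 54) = 2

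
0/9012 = 0 = 0.00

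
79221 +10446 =89667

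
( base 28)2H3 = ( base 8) 3777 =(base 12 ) 1227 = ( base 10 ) 2047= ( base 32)1VV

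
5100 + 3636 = 8736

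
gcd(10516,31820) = 4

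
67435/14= 67435/14 = 4816.79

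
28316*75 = 2123700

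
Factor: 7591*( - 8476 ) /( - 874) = 2^1 * 13^1*19^( - 1)*23^(-1)*163^1*7591^1 = 32170658/437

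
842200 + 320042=1162242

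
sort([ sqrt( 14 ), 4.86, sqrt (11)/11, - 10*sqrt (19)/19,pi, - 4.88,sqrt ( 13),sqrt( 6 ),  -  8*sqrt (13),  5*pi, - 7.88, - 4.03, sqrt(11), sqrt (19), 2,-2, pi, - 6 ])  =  [ - 8 * sqrt( 13), - 7.88, - 6, - 4.88, - 4.03, - 10*sqrt(19)/19 , - 2, sqrt ( 11 )/11, 2, sqrt ( 6),pi,pi,sqrt( 11), sqrt(13 ), sqrt( 14), sqrt(19 ), 4.86, 5 * pi] 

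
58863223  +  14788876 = 73652099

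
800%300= 200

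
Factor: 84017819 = 7589^1*11071^1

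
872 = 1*872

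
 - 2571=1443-4014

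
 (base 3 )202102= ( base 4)20213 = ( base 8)1047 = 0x227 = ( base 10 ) 551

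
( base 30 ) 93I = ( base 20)10A8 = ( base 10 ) 8208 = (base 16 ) 2010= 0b10000000010000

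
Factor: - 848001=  - 3^1*7^1*11^1*3671^1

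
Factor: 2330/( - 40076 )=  - 5/86 = - 2^( - 1 ) *5^1*43^(- 1) 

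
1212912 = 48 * 25269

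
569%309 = 260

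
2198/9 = 2198/9 = 244.22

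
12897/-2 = -12897/2 = -6448.50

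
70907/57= 70907/57 =1243.98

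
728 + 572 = 1300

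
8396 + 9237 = 17633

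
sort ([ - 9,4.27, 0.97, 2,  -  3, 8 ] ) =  [ - 9,-3, 0.97, 2, 4.27, 8] 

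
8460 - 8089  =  371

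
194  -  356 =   -  162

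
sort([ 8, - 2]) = [ - 2, 8]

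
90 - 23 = 67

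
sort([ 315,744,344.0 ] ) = [315,344.0 , 744] 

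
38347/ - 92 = -417  +  17/92 = - 416.82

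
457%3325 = 457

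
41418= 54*767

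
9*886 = 7974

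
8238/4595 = 8238/4595 = 1.79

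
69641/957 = 6331/87 = 72.77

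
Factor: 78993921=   3^1*31^1*41^1*20717^1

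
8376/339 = 24 + 80/113 = 24.71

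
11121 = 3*3707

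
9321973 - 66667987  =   - 57346014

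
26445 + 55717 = 82162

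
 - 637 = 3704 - 4341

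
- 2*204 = -408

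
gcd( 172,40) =4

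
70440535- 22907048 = 47533487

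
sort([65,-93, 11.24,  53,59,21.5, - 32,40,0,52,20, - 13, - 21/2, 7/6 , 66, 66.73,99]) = [ - 93, - 32, - 13, - 21/2, 0, 7/6,11.24, 20,21.5,40, 52,53, 59, 65,66,66.73, 99] 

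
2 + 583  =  585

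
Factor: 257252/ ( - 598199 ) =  - 2^2*7^ ( - 1) * 73^1 * 97^( - 1 ) =- 292/679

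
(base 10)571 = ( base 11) 47a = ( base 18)1dd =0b1000111011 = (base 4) 20323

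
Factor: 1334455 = 5^1 * 266891^1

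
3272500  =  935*3500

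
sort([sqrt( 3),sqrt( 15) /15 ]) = [sqrt( 15) /15,  sqrt( 3) ]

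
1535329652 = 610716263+924613389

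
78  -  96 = - 18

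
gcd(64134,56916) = 18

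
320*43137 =13803840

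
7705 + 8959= 16664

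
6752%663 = 122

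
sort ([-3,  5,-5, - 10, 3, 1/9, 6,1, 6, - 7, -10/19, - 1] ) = [ -10, - 7,-5, - 3, - 1, - 10/19, 1/9, 1,3,5,6,6]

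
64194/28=32097/14 = 2292.64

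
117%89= 28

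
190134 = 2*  95067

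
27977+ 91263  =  119240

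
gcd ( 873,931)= 1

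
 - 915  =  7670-8585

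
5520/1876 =2 + 442/469 = 2.94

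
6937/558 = 12  +  241/558 = 12.43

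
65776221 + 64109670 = 129885891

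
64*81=5184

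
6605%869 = 522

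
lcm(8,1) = 8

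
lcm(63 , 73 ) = 4599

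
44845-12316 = 32529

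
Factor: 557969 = 31^1*41^1*439^1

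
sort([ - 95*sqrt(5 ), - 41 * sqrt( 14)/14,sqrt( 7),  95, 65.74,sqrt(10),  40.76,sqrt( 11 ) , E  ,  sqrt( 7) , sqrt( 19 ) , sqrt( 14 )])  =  [  -  95*sqrt( 5 ),- 41*sqrt( 14 )/14 , sqrt(7), sqrt(7),E,sqrt(  10), sqrt( 11), sqrt( 14 ) , sqrt( 19 ),  40.76,  65.74, 95]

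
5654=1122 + 4532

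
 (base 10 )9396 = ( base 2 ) 10010010110100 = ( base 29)B50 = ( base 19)170A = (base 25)F0L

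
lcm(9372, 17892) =196812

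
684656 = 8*85582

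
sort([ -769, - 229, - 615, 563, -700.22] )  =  [ - 769, - 700.22, - 615, - 229,563]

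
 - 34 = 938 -972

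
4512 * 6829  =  30812448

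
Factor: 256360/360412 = 170/239  =  2^1  *5^1*17^1*239^( - 1)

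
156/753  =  52/251  =  0.21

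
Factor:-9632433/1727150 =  - 2^( - 1 )*3^1*5^(-2)*1213^1 * 2647^1*34543^(- 1 )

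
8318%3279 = 1760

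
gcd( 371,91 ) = 7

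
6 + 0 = 6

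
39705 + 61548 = 101253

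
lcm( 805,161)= 805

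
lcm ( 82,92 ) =3772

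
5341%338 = 271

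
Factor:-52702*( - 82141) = 4328994982 = 2^1*13^1 * 2027^1*82141^1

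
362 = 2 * 181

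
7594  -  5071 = 2523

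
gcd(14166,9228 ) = 6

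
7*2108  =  14756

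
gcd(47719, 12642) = 7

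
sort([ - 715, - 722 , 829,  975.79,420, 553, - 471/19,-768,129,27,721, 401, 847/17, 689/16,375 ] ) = [ - 768, - 722, - 715, - 471/19, 27, 689/16, 847/17, 129, 375,401, 420, 553,  721, 829 , 975.79]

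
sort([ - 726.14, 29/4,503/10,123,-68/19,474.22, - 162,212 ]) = [-726.14 , - 162 ,-68/19,  29/4, 503/10, 123, 212, 474.22]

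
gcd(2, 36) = 2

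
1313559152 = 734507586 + 579051566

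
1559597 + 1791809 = 3351406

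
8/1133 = 8/1133 = 0.01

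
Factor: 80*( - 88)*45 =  - 2^7*3^2 *5^2 * 11^1 = - 316800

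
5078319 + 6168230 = 11246549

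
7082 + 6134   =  13216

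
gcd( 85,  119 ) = 17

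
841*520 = 437320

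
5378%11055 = 5378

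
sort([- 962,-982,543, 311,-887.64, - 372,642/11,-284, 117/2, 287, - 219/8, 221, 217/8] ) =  [ - 982,  -  962 ,  -  887.64, -372,-284,-219/8, 217/8,642/11, 117/2,221, 287, 311,543 ] 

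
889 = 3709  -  2820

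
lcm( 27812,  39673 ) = 2697764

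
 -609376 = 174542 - 783918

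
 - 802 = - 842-  -  40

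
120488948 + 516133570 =636622518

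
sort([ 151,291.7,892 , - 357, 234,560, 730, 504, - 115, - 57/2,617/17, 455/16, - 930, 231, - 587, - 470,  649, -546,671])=[ - 930, - 587,- 546,-470,-357, - 115, -57/2, 455/16,  617/17, 151,231,234, 291.7, 504, 560, 649, 671,730, 892] 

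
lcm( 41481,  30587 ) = 3028113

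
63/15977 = 63/15977 = 0.00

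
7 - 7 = 0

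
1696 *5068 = 8595328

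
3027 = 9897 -6870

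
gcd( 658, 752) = 94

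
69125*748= 51705500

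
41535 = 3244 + 38291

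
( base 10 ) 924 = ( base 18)2F6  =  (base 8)1634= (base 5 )12144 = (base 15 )419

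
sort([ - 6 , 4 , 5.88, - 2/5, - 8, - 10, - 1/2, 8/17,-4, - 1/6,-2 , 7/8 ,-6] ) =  [ - 10 , - 8, - 6, -6, - 4,  -  2, - 1/2,-2/5, - 1/6, 8/17, 7/8,4, 5.88]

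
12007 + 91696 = 103703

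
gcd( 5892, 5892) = 5892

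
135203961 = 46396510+88807451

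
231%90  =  51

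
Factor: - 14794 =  - 2^1*13^1*569^1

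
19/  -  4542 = -19/4542= - 0.00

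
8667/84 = 103 + 5/28 = 103.18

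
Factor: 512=2^9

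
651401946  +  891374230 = 1542776176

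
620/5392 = 155/1348 = 0.11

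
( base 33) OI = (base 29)RR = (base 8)1452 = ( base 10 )810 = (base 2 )1100101010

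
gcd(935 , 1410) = 5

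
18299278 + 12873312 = 31172590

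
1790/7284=895/3642= 0.25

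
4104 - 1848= 2256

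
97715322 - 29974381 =67740941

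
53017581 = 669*79249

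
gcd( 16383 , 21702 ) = 3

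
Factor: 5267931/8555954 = 2^( - 1)*3^1*11^( - 1)*23^(-1)*37^(  -  1)*107^1*457^( - 1)*16411^1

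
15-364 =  - 349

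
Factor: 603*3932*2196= 5206707216 = 2^4*3^4*61^1*67^1*983^1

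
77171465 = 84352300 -7180835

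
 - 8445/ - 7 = 1206+3/7 = 1206.43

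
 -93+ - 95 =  -188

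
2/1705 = 2/1705= 0.00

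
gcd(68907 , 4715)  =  1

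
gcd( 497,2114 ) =7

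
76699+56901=133600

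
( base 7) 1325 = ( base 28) I5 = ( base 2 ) 111111101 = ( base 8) 775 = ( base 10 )509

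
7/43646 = 7/43646 = 0.00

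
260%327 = 260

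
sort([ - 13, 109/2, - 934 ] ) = [ - 934, - 13,109/2] 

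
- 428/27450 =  - 214/13725 = - 0.02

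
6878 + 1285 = 8163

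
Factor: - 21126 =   -  2^1 * 3^1* 7^1 * 503^1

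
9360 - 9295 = 65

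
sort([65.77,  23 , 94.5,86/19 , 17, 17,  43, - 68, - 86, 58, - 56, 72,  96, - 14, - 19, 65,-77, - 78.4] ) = [ - 86, -78.4,  -  77, - 68,-56, - 19, -14, 86/19, 17,  17, 23,43, 58 , 65, 65.77, 72,94.5, 96 ] 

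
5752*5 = 28760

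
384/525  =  128/175 =0.73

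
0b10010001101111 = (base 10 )9327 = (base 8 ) 22157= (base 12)5493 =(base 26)DKJ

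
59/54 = 1+ 5/54=1.09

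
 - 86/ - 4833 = 86/4833 = 0.02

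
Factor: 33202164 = 2^2*3^1*701^1*3947^1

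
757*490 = 370930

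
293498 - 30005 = 263493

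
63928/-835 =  - 77 + 367/835 = - 76.56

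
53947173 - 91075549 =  - 37128376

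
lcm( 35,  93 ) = 3255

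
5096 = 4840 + 256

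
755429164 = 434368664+321060500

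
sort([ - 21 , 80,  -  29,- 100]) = [ - 100, - 29,-21, 80 ]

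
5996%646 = 182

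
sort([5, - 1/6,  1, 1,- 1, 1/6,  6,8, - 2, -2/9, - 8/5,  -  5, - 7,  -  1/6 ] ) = [-7, - 5,-2,-8/5, - 1, - 2/9,- 1/6 ,-1/6, 1/6, 1, 1,5, 6 , 8 ] 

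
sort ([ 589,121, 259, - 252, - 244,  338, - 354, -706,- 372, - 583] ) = [ - 706, - 583, - 372,  -  354, - 252, - 244, 121,259, 338,589]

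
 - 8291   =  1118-9409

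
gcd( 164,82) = 82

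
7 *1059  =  7413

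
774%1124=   774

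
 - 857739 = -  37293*23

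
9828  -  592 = 9236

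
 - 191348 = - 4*47837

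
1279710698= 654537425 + 625173273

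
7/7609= 1/1087=0.00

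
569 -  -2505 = 3074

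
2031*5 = 10155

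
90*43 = 3870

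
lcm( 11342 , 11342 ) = 11342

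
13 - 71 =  - 58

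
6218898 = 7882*789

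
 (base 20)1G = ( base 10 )36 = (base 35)11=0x24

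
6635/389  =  6635/389 = 17.06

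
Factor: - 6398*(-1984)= 2^7*7^1* 31^1 * 457^1 = 12693632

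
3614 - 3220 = 394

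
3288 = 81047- 77759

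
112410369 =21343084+91067285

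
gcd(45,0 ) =45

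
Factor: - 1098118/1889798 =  - 549059/944899 = - 7^1*78437^1*944899^( - 1)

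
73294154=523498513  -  450204359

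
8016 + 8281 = 16297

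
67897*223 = 15141031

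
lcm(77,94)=7238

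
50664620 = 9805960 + 40858660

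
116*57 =6612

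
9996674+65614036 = 75610710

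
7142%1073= 704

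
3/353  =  3/353 = 0.01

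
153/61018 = 153/61018 = 0.00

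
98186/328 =49093/164= 299.35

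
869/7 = 124 + 1/7  =  124.14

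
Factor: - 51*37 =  - 1887=- 3^1 * 17^1*37^1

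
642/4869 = 214/1623=0.13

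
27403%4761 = 3598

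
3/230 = 3/230 = 0.01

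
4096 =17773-13677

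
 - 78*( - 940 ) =73320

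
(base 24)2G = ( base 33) 1V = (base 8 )100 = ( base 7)121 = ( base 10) 64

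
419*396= 165924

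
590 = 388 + 202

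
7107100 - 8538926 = - 1431826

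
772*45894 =35430168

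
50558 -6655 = 43903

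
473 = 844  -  371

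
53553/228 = 234  +  67/76 = 234.88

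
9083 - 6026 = 3057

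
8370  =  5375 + 2995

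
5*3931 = 19655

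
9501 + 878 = 10379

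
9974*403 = 4019522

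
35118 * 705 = 24758190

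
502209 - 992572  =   - 490363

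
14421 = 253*57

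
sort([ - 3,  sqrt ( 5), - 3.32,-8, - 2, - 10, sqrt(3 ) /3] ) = [ - 10, - 8, - 3.32, - 3 ,  -  2,sqrt( 3)/3,  sqrt(5)]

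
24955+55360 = 80315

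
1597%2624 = 1597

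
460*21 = 9660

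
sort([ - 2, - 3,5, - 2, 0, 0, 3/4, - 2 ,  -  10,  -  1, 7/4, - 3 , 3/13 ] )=[ - 10, - 3, - 3,-2, - 2, - 2, - 1,0,0, 3/13, 3/4, 7/4, 5]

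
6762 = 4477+2285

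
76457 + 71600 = 148057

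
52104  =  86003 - 33899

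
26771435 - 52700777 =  - 25929342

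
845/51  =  845/51  =  16.57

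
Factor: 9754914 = 2^1*3^1 * 13^1* 125063^1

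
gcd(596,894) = 298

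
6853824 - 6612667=241157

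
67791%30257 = 7277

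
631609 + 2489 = 634098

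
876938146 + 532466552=1409404698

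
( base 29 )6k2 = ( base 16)15fc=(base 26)88C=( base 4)1113330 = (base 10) 5628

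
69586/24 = 34793/12 = 2899.42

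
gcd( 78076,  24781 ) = 1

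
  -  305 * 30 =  - 9150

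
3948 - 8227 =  - 4279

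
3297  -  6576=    - 3279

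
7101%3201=699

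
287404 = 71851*4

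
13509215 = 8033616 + 5475599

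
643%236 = 171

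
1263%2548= 1263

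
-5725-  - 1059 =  - 4666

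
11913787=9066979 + 2846808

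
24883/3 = 8294 + 1/3 = 8294.33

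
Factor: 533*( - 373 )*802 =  - 159444818=-2^1*13^1*41^1*373^1 *401^1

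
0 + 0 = 0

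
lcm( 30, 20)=60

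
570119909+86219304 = 656339213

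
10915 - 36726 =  - 25811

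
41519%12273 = 4700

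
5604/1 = 5604 = 5604.00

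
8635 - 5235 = 3400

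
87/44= 87/44  =  1.98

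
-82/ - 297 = 82/297 = 0.28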